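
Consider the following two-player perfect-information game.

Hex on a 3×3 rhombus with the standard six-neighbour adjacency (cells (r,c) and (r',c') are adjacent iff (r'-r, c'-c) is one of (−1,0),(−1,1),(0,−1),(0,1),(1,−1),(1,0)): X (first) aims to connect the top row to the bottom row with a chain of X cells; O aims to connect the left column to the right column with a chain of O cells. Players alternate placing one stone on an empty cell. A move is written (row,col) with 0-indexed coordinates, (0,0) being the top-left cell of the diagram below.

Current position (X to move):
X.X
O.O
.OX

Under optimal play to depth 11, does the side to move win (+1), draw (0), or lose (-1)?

value(X.X/O.O/.OX, X) = -1

ply 1, X at X.X/O.O/.OX | (0,1)=-1→XXX/O.O/.OX*; (1,1)=-1→X.X/OXO/.OX; (2,0)=-1→X.X/O.O/XOX
ply 2, O at XXX/O.O/.OX | (1,1)=+1→XXX/OOO/.OX*; (2,0)=+1→XXX/O.O/OOX
ply 3: XXX/OOO/.OX is terminal -1 (X); from X.X/O.O/.OX depth 11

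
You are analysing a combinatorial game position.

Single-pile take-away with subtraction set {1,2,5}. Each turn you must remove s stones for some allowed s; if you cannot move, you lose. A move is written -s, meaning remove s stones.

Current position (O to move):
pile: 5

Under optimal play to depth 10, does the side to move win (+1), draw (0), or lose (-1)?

value(5, O) = +1

ply 1, O at 5 | -1=-1→4; -2=+1→3*; -5=+1→0
ply 2, X at 3 | -1=-1→2*; -2=-1→1
ply 3, O at 2 | -1=-1→1; -2=+1→0*
ply 4: 0 is terminal -1 (X); from 5 depth 10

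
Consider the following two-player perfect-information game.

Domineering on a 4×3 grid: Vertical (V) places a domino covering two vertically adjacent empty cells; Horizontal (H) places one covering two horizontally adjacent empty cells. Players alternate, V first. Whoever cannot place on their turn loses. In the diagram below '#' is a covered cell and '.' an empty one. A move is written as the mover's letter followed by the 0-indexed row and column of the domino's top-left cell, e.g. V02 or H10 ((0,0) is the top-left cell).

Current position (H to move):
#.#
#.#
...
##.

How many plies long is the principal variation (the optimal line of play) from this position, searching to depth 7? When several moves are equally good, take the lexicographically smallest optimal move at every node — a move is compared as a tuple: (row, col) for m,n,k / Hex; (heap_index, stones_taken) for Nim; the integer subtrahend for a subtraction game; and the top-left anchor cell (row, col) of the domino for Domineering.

ply 1, H at #.#/#.#/.../##. | H20=-1→#.#/#.#/##./##.*; H21=-1→#.#/#.#/.##/##.
ply 2, V at #.#/#.#/##./##. | V01=+1→###/###/##./##.*; V22=+1→#.#/#.#/###/###
ply 3: ###/###/##./##. is terminal -1 (H); from #.#/#.#/.../##. depth 7

PV length from [#.#/#.#/.../##.]: 2 plies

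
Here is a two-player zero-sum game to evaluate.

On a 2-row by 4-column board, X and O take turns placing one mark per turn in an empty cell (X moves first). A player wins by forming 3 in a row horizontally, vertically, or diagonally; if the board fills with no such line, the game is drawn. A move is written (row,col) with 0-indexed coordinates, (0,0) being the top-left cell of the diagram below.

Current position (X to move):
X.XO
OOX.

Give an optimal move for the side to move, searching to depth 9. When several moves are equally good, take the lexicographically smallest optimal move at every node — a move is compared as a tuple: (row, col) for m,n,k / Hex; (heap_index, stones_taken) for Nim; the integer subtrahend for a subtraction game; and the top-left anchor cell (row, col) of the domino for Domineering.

ply 1, X at X.XO/OOX. | (0,1)=+1→XXXO/OOX.*; (1,3)=+0→X.XO/OOXX
ply 2: XXXO/OOX. is terminal -1 (O); from X.XO/OOX. depth 9

X's best at [X.XO/OOX.]: (0,1)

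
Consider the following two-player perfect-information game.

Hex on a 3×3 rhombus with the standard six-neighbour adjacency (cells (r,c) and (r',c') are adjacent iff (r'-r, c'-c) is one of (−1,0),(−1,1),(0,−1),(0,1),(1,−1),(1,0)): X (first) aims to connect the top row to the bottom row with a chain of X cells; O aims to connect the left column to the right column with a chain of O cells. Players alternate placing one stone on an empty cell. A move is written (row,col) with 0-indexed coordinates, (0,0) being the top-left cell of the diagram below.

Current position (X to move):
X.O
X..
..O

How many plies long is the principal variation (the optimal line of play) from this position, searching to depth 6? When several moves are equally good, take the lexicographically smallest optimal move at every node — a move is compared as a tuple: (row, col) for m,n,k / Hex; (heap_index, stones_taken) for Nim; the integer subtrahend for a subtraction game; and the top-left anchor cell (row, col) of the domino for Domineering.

p1 X@[X.O/X../..O]: (0,1)[XXO/X../..O]-1 (1,1)[X.O/XX./..O]+1* (1,2)[X.O/X.X/..O]-1 (2,0)[X.O/X../X.O]+1 (2,1)[X.O/X../.XO]+1
p2 O@[X.O/XX./..O]: (0,1)[XOO/XX./..O]-1* (1,2)[X.O/XXO/..O]-1 (2,0)[X.O/XX./O.O]-1 (2,1)[X.O/XX./.OO]-1
p3 X@[XOO/XX./..O]: (1,2)[XOO/XXX/..O]+1* (2,0)[XOO/XX./X.O]+1 (2,1)[XOO/XX./.XO]+1
p4 O@[XOO/XXX/..O]: (2,0)[XOO/XXX/O.O]-1* (2,1)[XOO/XXX/.OO]-1
p5 X@[XOO/XXX/O.O]: (2,1)[XOO/XXX/OXO]+1*
p6 O@[XOO/XXX/OXO] terminal -1; root [X.O/X../..O] d6

PV length from [X.O/X../..O]: 5 plies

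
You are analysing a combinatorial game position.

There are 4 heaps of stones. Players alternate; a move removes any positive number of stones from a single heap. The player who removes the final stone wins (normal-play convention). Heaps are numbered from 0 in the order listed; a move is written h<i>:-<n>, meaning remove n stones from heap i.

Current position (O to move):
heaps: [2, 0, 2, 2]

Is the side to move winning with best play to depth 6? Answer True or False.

O winning at [(2,0,2,2)]: True

ply 1, O at (2,0,2,2) | h0:-1=-1→(1,0,2,2); h0:-2=+1→(0,0,2,2)*; h2:-1=-1→(2,0,1,2); h2:-2=+1→(2,0,0,2); h3:-1=-1→(2,0,2,1); h3:-2=+1→(2,0,2,0)
ply 2, X at (0,0,2,2) | h2:-1=-1→(0,0,1,2)*; h2:-2=-1→(0,0,0,2); h3:-1=-1→(0,0,2,1); h3:-2=-1→(0,0,2,0)
ply 3, O at (0,0,1,2) | h2:-1=-1→(0,0,0,2); h3:-1=+1→(0,0,1,1)*; h3:-2=-1→(0,0,1,0)
ply 4, X at (0,0,1,1) | h2:-1=-1→(0,0,0,1)*; h3:-1=-1→(0,0,1,0)
ply 5, O at (0,0,0,1) | h3:-1=+1→(0,0,0,0)*
ply 6: (0,0,0,0) is terminal -1 (X); from (2,0,2,2) depth 6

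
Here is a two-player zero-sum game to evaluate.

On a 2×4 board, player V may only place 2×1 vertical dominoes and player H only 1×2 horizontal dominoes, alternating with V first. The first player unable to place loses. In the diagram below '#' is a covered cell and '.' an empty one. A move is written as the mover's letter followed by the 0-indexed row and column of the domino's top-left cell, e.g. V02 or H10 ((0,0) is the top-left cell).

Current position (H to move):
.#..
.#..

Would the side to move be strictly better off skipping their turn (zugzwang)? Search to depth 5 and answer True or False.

p1 H@[.#../.#..]: H02[.###/.#..]+1* H12[.#../.###]+1
p2 V@[.###/.#..]: V00[####/##..]-1*
p3 H@[####/##..]: H12[####/####]+1*
p4 V@[####/####] terminal -1; root [.#../.#..] d5
if H skipped the turn, V would face:
~ p1 V@[.#../.#..]: V00[##../##..]-1 V02[.##./.##.]+1* V03[.#.#/.#.#]+1
~ p2 H@[.##./.##.] terminal -1; root [.#../.#..] d5
compare (H): move=+1 vs pass=-1

zugzwang(.#../.#.., H) = False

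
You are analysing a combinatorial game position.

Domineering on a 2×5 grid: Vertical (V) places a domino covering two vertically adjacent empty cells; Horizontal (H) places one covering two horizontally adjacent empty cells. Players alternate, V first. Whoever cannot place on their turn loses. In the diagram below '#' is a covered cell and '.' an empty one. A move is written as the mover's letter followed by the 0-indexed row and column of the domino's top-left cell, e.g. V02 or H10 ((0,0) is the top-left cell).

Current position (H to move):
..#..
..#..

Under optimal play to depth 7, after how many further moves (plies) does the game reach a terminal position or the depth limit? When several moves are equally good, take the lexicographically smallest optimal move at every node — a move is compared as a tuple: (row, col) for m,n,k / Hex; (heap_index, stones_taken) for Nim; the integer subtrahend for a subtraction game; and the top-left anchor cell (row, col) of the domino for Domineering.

PV length from [..#../..#..]: 4 plies

ply 1, H at ..#../..#.. | H00=-1→###../..#..*; H03=-1→..###/..#..; H10=-1→..#../###..; H13=-1→..#../..###
ply 2, V at ###../..#.. | V03=+1→####./..##.*; V04=+1→###.#/..#.#
ply 3, H at ####./..##. | H10=-1→####./####.*
ply 4, V at ####./####. | V04=+1→#####/#####*
ply 5: #####/##### is terminal -1 (H); from ..#../..#.. depth 7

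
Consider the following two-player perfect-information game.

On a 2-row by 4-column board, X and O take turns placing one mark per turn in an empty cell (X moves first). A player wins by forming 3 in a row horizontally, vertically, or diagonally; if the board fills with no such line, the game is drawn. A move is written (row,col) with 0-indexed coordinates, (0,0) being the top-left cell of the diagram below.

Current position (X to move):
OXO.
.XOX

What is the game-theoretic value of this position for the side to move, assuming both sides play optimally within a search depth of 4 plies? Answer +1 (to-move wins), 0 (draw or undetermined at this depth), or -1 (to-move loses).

ply 1, X at OXO./.XOX | (0,3)=+0→OXOX/.XOX*; (1,0)=+0→OXO./XXOX
ply 2, O at OXOX/.XOX | (1,0)=+0→OXOX/OXOX*
ply 3: OXOX/OXOX is terminal +0 (X); from OXO./.XOX depth 4

value(OXO./.XOX, X) = 0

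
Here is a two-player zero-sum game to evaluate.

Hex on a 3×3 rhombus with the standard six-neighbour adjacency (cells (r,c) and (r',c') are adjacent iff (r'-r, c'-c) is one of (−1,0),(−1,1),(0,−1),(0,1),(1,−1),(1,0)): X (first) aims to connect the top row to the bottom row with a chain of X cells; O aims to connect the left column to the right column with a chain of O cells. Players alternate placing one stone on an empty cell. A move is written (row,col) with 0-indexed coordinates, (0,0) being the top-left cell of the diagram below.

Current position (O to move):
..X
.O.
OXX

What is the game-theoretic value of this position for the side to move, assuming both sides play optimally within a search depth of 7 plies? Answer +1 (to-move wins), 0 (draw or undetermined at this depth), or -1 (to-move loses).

[..X/.O./OXX] O move#1: (0,0):-1/O.X/.O./OXX, (0,1):-1/.OX/.O./OXX, (1,0):-1/..X/OO./OXX, (1,2):+1/..X/.OO/OXX*
[..X/.OO/OXX] end (terminal -1, X#2); searched ..X/.O./OXX to 7

value(..X/.O./OXX, O) = +1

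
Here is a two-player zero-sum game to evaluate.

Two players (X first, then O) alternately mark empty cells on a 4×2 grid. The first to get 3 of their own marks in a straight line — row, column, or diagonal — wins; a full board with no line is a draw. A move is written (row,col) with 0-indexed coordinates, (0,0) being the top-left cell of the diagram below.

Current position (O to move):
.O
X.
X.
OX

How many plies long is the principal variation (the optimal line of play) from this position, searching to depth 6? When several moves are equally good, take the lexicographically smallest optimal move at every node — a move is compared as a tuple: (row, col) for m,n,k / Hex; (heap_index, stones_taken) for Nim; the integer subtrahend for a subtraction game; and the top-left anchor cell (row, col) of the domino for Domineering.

PV length from [.O/X./X./OX]: 3 plies

ply 1, O at .O/X./X./OX | (0,0)=+0→OO/X./X./OX*; (1,1)=-1→.O/XO/X./OX; (2,1)=-1→.O/X./XO/OX
ply 2, X at OO/X./X./OX | (1,1)=+0→OO/XX/X./OX*; (2,1)=+0→OO/X./XX/OX
ply 3, O at OO/XX/X./OX | (2,1)=+0→OO/XX/XO/OX*
ply 4: OO/XX/XO/OX is terminal +0 (X); from .O/X./X./OX depth 6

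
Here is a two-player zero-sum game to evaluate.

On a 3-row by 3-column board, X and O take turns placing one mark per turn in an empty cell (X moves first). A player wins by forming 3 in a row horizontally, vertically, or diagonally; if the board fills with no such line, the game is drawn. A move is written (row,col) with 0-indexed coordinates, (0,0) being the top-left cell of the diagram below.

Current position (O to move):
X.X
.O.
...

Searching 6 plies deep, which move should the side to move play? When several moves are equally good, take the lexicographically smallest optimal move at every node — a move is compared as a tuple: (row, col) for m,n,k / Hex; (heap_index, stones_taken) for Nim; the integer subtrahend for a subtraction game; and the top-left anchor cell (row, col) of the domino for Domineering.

O's best at [X.X/.O./...]: (0,1)

p1 O@[X.X/.O./...]: (0,1)[XOX/.O./...]+0* (1,0)[X.X/OO./...]-1 (1,2)[X.X/.OO/...]-1 (2,0)[X.X/.O./O..]-1 (2,1)[X.X/.O./.O.]-1 (2,2)[X.X/.O./..O]-1
p2 X@[XOX/.O./...]: (1,0)[XOX/XO./...]-1 (1,2)[XOX/.OX/...]-1 (2,0)[XOX/.O./X..]-1 (2,1)[XOX/.O./.X.]+0* (2,2)[XOX/.O./..X]-1
p3 O@[XOX/.O./.X.]: (1,0)[XOX/OO./.X.]+0* (1,2)[XOX/.OO/.X.]+0 (2,0)[XOX/.O./OX.]+0 (2,2)[XOX/.O./.XO]+0
p4 X@[XOX/OO./.X.]: (1,2)[XOX/OOX/.X.]+0* (2,0)[XOX/OO./XX.]-1 (2,2)[XOX/OO./.XX]-1
p5 O@[XOX/OOX/.X.]: (2,0)[XOX/OOX/OX.]-1 (2,2)[XOX/OOX/.XO]+0*
p6 X@[XOX/OOX/.XO]: (2,0)[XOX/OOX/XXO]+0*
p7 O@[XOX/OOX/XXO] terminal +0; root [X.X/.O./...] d6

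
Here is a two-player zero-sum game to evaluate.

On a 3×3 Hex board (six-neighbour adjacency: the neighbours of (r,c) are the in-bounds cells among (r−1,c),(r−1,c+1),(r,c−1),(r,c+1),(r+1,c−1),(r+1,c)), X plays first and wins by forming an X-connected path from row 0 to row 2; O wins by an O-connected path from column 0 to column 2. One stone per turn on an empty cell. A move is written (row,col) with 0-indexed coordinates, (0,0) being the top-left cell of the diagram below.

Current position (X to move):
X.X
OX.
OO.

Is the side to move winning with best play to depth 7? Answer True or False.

p1 X@[X.X/OX./OO.]: (0,1)[XXX/OX./OO.]-1* (1,2)[X.X/OXX/OO.]-1 (2,2)[X.X/OX./OOX]-1
p2 O@[XXX/OX./OO.]: (1,2)[XXX/OXO/OO.]+1* (2,2)[XXX/OX./OOO]+1
p3 X@[XXX/OXO/OO.] terminal -1; root [X.X/OX./OO.] d7

X winning at [X.X/OX./OO.]: False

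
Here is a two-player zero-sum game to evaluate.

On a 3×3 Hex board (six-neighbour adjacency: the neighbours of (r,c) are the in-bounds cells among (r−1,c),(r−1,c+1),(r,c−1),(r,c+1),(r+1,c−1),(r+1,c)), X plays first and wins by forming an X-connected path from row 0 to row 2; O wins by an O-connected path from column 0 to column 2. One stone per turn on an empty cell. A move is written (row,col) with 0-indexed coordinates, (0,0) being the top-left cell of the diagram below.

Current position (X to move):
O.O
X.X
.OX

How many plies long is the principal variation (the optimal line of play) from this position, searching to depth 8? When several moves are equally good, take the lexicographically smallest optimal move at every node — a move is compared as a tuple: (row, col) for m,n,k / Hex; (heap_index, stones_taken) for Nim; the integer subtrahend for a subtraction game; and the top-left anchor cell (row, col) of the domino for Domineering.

[O.O/X.X/.OX] X move#1: (0,1):+1/OXO/X.X/.OX*, (1,1):-1/O.O/XXX/.OX, (2,0):-1/O.O/X.X/XOX
[OXO/X.X/.OX] O move#2: (1,1):-1/OXO/XOX/.OX*, (2,0):-1/OXO/X.X/OOX
[OXO/XOX/.OX] X move#3: (2,0):+1/OXO/XOX/XOX*
[OXO/XOX/XOX] end (terminal -1, O#4); searched O.O/X.X/.OX to 8

PV length from [O.O/X.X/.OX]: 3 plies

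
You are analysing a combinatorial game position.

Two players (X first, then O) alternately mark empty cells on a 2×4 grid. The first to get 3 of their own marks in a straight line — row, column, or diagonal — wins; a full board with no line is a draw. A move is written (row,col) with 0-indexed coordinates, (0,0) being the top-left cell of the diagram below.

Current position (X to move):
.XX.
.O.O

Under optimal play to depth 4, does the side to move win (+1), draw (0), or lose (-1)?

p1 X@[.XX./.O.O]: (0,0)[XXX./.O.O]+1* (0,3)[.XXX/.O.O]+1 (1,0)[.XX./XO.O]-1 (1,2)[.XX./.OXO]+1
p2 O@[XXX./.O.O] terminal -1; root [.XX./.O.O] d4

value(.XX./.O.O, X) = +1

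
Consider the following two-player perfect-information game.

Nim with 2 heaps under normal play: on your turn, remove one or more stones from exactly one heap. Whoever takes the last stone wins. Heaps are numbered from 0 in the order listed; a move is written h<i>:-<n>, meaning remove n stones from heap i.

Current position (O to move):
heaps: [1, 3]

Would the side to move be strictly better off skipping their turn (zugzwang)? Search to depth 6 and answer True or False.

ply 1, O at (1,3) | h0:-1=-1→(0,3); h1:-1=-1→(1,2); h1:-2=+1→(1,1)*; h1:-3=-1→(1,0)
ply 2, X at (1,1) | h0:-1=-1→(0,1)*; h1:-1=-1→(1,0)
ply 3, O at (0,1) | h1:-1=+1→(0,0)*
ply 4: (0,0) is terminal -1 (X); from (1,3) depth 6
suppose O passes — search the same position with X to move:
pass> ply 1, X at (1,3) | h0:-1=-1→(0,3); h1:-1=-1→(1,2); h1:-2=+1→(1,1)*; h1:-3=-1→(1,0)
pass> ply 2, O at (1,1) | h0:-1=-1→(0,1)*; h1:-1=-1→(1,0)
pass> ply 3, X at (0,1) | h1:-1=+1→(0,0)*
pass> ply 4: (0,0) is terminal -1 (O); from (1,3) depth 6
for O: play +1, pass -1

zugzwang((1,3), O) = False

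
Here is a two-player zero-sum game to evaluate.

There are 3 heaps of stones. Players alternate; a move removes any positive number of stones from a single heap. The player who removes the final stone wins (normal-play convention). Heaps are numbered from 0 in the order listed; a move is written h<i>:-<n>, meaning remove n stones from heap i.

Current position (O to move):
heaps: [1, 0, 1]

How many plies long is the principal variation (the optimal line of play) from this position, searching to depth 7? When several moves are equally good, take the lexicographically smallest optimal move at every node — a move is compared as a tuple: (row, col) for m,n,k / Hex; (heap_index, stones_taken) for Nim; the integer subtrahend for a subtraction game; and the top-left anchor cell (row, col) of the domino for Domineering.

p1 O@[(1,0,1)]: h0:-1[(0,0,1)]-1* h2:-1[(1,0,0)]-1
p2 X@[(0,0,1)]: h2:-1[(0,0,0)]+1*
p3 O@[(0,0,0)] terminal -1; root [(1,0,1)] d7

PV length from [(1,0,1)]: 2 plies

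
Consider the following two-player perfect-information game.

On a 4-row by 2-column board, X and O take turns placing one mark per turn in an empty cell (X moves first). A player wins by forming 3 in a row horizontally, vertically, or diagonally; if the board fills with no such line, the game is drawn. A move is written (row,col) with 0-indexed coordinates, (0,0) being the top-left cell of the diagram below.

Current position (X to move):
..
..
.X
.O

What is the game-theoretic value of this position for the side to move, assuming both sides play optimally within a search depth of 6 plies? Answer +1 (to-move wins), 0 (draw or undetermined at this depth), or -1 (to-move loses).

value(../../.X/.O, X) = 0

ply 1, X at ../../.X/.O | (0,0)=+0→X./../.X/.O*; (0,1)=+0→.X/../.X/.O; (1,0)=+0→../X./.X/.O; (1,1)=+0→../.X/.X/.O; (2,0)=+0→../../XX/.O; (3,0)=+0→../../.X/XO
ply 2, O at X./../.X/.O | (0,1)=+0→XO/../.X/.O*; (1,0)=+0→X./O./.X/.O; (1,1)=+0→X./.O/.X/.O; (2,0)=+0→X./../OX/.O; (3,0)=+0→X./../.X/OO
ply 3, X at XO/../.X/.O | (1,0)=+0→XO/X./.X/.O*; (1,1)=+0→XO/.X/.X/.O; (2,0)=+0→XO/../XX/.O; (3,0)=+0→XO/../.X/XO
ply 4, O at XO/X./.X/.O | (1,1)=-1→XO/XO/.X/.O; (2,0)=+0→XO/X./OX/.O*; (3,0)=-1→XO/X./.X/OO
ply 5, X at XO/X./OX/.O | (1,1)=+0→XO/XX/OX/.O*; (3,0)=+0→XO/X./OX/XO
ply 6, O at XO/XX/OX/.O | (3,0)=+0→XO/XX/OX/OO*
ply 7: XO/XX/OX/OO is terminal +0 (X); from ../../.X/.O depth 6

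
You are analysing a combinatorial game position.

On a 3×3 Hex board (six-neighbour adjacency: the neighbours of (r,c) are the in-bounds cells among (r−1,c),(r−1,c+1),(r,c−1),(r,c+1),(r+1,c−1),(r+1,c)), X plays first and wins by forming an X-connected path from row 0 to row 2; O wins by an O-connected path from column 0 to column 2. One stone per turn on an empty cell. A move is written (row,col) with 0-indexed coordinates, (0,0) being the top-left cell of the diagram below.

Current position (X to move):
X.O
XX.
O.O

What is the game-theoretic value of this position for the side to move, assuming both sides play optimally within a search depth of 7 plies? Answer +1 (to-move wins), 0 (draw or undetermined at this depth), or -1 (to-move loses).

value(X.O/XX./O.O, X) = +1

[X.O/XX./O.O] X move#1: (0,1):-1/XXO/XX./O.O, (1,2):-1/X.O/XXX/O.O, (2,1):+1/X.O/XX./OXO*
[X.O/XX./OXO] end (terminal -1, O#2); searched X.O/XX./O.O to 7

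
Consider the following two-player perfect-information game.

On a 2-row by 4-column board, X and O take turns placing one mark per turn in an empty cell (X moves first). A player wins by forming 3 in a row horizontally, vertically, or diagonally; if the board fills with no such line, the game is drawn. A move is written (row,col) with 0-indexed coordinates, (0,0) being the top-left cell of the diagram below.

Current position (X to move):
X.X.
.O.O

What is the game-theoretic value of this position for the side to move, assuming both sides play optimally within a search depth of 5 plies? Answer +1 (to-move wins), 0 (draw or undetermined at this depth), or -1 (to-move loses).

p1 X@[X.X./.O.O]: (0,1)[XXX./.O.O]+1* (0,3)[X.XX/.O.O]-1 (1,0)[X.X./XO.O]-1 (1,2)[X.X./.OXO]+0
p2 O@[XXX./.O.O] terminal -1; root [X.X./.O.O] d5

value(X.X./.O.O, X) = +1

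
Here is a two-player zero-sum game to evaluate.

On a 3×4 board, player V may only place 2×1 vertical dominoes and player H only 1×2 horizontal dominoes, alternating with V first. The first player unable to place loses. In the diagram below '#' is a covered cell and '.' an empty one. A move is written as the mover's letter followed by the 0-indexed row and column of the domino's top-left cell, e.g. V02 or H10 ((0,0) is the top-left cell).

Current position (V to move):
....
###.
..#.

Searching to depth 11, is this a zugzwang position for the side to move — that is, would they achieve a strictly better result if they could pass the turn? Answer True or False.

zugzwang(..../###./..#., V) = False

[..../###./..#.] V move#1: V03:-1/...#/####/..#.*, V13:-1/..../####/..##
[...#/####/..#.] H move#2: H00:+1/##.#/####/..#.*, H01:+1/.###/####/..#., H20:+1/...#/####/###.
[##.#/####/..#.] end (terminal -1, V#3); searched ..../###./..#. to 11
pass branch (H moves first from the same position):
  | [..../###./..#.] H move#1: H00:+1/##../###./..#.*, H01:+1/.##./###./..#., H02:+1/..##/###./..#., H20:+1/..../###./###.
  | [##../###./..#.] V move#2: V03:-1/##.#/####/..#.*, V13:-1/##../####/..##
  | [##.#/####/..#.] H move#3: H20:+1/##.#/####/###.*
  | [##.#/####/###.] end (terminal -1, V#4); searched ..../###./..#. to 11
V moving scores -1; V passing scores -1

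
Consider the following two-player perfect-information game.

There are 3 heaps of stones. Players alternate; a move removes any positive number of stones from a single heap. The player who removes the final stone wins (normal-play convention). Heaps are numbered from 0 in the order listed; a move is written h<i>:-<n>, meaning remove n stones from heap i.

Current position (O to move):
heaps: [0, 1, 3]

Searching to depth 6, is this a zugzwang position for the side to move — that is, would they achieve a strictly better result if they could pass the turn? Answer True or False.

zugzwang((0,1,3), O) = False

ply 1, O at (0,1,3) | h1:-1=-1→(0,0,3); h2:-1=-1→(0,1,2); h2:-2=+1→(0,1,1)*; h2:-3=-1→(0,1,0)
ply 2, X at (0,1,1) | h1:-1=-1→(0,0,1)*; h2:-1=-1→(0,1,0)
ply 3, O at (0,0,1) | h2:-1=+1→(0,0,0)*
ply 4: (0,0,0) is terminal -1 (X); from (0,1,3) depth 6
suppose O passes — search the same position with X to move:
pass> ply 1, X at (0,1,3) | h1:-1=-1→(0,0,3); h2:-1=-1→(0,1,2); h2:-2=+1→(0,1,1)*; h2:-3=-1→(0,1,0)
pass> ply 2, O at (0,1,1) | h1:-1=-1→(0,0,1)*; h2:-1=-1→(0,1,0)
pass> ply 3, X at (0,0,1) | h2:-1=+1→(0,0,0)*
pass> ply 4: (0,0,0) is terminal -1 (O); from (0,1,3) depth 6
for O: play +1, pass -1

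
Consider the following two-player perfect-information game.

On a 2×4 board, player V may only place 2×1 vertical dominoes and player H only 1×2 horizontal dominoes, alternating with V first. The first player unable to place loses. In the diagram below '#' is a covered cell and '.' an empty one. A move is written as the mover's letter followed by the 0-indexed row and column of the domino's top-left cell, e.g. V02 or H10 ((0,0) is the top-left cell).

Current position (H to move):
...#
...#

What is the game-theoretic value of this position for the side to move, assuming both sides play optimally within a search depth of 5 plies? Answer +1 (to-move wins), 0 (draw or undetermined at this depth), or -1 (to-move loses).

ply 1, H at ...#/...# | H00=+1→##.#/...#*; H01=+1→.###/...#; H10=+1→...#/##.#; H11=+1→...#/.###
ply 2, V at ##.#/...# | V02=-1→####/..##*
ply 3, H at ####/..## | H10=+1→####/####*
ply 4: ####/#### is terminal -1 (V); from ...#/...# depth 5

value(...#/...#, H) = +1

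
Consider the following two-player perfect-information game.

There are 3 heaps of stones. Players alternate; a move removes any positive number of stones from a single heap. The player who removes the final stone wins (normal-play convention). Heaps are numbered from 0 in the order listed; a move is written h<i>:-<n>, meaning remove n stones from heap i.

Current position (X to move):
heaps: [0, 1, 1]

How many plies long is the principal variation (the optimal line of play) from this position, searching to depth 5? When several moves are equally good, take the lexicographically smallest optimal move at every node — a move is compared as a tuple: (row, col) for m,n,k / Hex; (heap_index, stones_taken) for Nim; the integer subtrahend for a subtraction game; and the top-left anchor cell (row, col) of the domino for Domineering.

PV length from [(0,1,1)]: 2 plies

p1 X@[(0,1,1)]: h1:-1[(0,0,1)]-1* h2:-1[(0,1,0)]-1
p2 O@[(0,0,1)]: h2:-1[(0,0,0)]+1*
p3 X@[(0,0,0)] terminal -1; root [(0,1,1)] d5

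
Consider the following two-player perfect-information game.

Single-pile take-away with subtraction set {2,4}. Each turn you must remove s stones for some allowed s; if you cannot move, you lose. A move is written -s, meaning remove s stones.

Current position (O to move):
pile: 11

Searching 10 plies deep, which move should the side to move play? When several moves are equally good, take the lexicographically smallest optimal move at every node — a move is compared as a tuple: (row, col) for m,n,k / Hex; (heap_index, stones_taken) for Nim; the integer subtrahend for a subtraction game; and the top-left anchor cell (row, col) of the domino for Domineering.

O's best at [11]: -4

[11] O move#1: -2:-1/9, -4:+1/7*
[7] X move#2: -2:-1/5*, -4:-1/3
[5] O move#3: -2:-1/3, -4:+1/1*
[1] end (terminal -1, X#4); searched 11 to 10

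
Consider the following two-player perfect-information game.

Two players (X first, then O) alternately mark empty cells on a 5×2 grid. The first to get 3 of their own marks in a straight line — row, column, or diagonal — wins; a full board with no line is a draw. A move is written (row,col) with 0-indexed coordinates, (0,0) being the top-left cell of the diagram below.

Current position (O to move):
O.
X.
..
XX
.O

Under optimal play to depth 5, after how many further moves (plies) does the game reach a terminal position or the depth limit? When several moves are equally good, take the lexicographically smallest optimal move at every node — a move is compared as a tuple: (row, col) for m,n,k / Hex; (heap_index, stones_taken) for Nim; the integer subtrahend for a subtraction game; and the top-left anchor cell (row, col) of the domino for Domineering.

PV length from [O./X./../XX/.O]: 5 plies

[O./X./../XX/.O] O move#1: (0,1):-1/OO/X./../XX/.O, (1,1):-1/O./XO/../XX/.O, (2,0):+0/O./X./O./XX/.O*, (2,1):-1/O./X./.O/XX/.O, (4,0):-1/O./X./../XX/OO
[O./X./O./XX/.O] X move#2: (0,1):+0/OX/X./O./XX/.O*, (1,1):+0/O./XX/O./XX/.O, (2,1):+0/O./X./OX/XX/.O, (4,0):+0/O./X./O./XX/XO
[OX/X./O./XX/.O] O move#3: (1,1):+0/OX/XO/O./XX/.O*, (2,1):+0/OX/X./OO/XX/.O, (4,0):+0/OX/X./O./XX/OO
[OX/XO/O./XX/.O] X move#4: (2,1):+0/OX/XO/OX/XX/.O*, (4,0):+0/OX/XO/O./XX/XO
[OX/XO/OX/XX/.O] O move#5: (4,0):+0/OX/XO/OX/XX/OO*
[OX/XO/OX/XX/OO] end (terminal +0, X#6); searched O./X./../XX/.O to 5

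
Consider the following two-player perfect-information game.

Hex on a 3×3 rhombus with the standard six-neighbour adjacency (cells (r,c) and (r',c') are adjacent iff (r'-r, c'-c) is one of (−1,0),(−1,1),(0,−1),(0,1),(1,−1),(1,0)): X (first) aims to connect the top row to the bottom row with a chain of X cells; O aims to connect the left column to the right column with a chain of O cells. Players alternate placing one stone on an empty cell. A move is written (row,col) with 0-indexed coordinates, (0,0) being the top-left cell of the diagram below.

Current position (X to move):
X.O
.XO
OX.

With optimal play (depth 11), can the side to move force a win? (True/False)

X winning at [X.O/.XO/OX.]: True

p1 X@[X.O/.XO/OX.]: (0,1)[XXO/.XO/OX.]+1* (1,0)[X.O/XXO/OX.]+1 (2,2)[X.O/.XO/OXX]+1
p2 O@[XXO/.XO/OX.] terminal -1; root [X.O/.XO/OX.] d11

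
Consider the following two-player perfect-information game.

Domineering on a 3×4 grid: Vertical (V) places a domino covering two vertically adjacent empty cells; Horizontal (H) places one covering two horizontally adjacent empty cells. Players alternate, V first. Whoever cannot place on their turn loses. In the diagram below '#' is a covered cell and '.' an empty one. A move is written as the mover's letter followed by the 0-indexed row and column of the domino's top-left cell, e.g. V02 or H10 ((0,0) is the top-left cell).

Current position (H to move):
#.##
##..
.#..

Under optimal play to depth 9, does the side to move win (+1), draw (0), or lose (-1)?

ply 1, H at #.##/##../.#.. | H12=+1→#.##/####/.#..*; H22=+1→#.##/##../.###
ply 2: #.##/####/.#.. is terminal -1 (V); from #.##/##../.#.. depth 9

value(#.##/##../.#.., H) = +1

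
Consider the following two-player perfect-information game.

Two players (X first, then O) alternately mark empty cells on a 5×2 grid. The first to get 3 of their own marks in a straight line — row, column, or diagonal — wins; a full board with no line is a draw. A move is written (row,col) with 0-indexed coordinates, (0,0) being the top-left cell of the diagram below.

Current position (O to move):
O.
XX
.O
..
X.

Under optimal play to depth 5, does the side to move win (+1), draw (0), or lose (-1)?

value(O./XX/.O/../X., O) = 0

p1 O@[O./XX/.O/../X.]: (0,1)[OO/XX/.O/../X.]+0* (2,0)[O./XX/OO/../X.]+0 (3,0)[O./XX/.O/O./X.]+0 (3,1)[O./XX/.O/.O/X.]+0 (4,1)[O./XX/.O/../XO]+0
p2 X@[OO/XX/.O/../X.]: (2,0)[OO/XX/XO/../X.]+0* (3,0)[OO/XX/.O/X./X.]+0 (3,1)[OO/XX/.O/.X/X.]+0 (4,1)[OO/XX/.O/../XX]+0
p3 O@[OO/XX/XO/../X.]: (3,0)[OO/XX/XO/O./X.]+0* (3,1)[OO/XX/XO/.O/X.]-1 (4,1)[OO/XX/XO/../XO]-1
p4 X@[OO/XX/XO/O./X.]: (3,1)[OO/XX/XO/OX/X.]+0* (4,1)[OO/XX/XO/O./XX]+0
p5 O@[OO/XX/XO/OX/X.]: (4,1)[OO/XX/XO/OX/XO]+0*
p6 X@[OO/XX/XO/OX/XO] terminal +0; root [O./XX/.O/../X.] d5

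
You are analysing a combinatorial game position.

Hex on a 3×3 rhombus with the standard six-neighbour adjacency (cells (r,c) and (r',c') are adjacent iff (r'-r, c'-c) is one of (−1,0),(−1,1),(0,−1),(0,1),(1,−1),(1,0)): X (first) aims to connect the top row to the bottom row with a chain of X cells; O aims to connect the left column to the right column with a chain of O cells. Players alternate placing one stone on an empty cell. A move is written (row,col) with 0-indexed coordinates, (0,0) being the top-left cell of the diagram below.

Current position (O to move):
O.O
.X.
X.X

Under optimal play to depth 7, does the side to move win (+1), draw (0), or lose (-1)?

value(O.O/.X./X.X, O) = +1

ply 1, O at O.O/.X./X.X | (0,1)=+1→OOO/.X./X.X*; (1,0)=-1→O.O/OX./X.X; (1,2)=-1→O.O/.XO/X.X; (2,1)=-1→O.O/.X./XOX
ply 2: OOO/.X./X.X is terminal -1 (X); from O.O/.X./X.X depth 7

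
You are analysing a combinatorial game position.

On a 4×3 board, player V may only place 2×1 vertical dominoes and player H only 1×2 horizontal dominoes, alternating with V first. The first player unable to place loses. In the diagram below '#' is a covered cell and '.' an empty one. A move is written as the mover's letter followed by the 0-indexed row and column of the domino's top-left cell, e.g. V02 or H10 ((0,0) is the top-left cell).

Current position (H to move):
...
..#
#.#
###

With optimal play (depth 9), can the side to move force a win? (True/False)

H winning at [.../..#/#.#/###]: True

[.../..#/#.#/###] H move#1: H00:-1/##./..#/#.#/###, H01:-1/.##/..#/#.#/###, H10:+1/.../###/#.#/###*
[.../###/#.#/###] end (terminal -1, V#2); searched .../..#/#.#/### to 9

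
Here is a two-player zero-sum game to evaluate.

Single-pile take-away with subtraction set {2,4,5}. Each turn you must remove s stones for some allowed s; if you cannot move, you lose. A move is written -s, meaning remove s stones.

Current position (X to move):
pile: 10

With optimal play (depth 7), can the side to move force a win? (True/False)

X winning at [10]: True

[10] X move#1: -2:+1/8*, -4:-1/6, -5:-1/5
[8] O move#2: -2:-1/6*, -4:-1/4, -5:-1/3
[6] X move#3: -2:-1/4, -4:-1/2, -5:+1/1*
[1] end (terminal -1, O#4); searched 10 to 7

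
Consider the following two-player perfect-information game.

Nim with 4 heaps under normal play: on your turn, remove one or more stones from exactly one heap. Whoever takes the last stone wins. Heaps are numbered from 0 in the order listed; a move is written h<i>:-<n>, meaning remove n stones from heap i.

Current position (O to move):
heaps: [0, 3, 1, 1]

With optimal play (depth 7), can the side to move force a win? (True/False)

p1 O@[(0,3,1,1)]: h1:-1[(0,2,1,1)]-1 h1:-2[(0,1,1,1)]-1 h1:-3[(0,0,1,1)]+1* h2:-1[(0,3,0,1)]-1 h3:-1[(0,3,1,0)]-1
p2 X@[(0,0,1,1)]: h2:-1[(0,0,0,1)]-1* h3:-1[(0,0,1,0)]-1
p3 O@[(0,0,0,1)]: h3:-1[(0,0,0,0)]+1*
p4 X@[(0,0,0,0)] terminal -1; root [(0,3,1,1)] d7

O winning at [(0,3,1,1)]: True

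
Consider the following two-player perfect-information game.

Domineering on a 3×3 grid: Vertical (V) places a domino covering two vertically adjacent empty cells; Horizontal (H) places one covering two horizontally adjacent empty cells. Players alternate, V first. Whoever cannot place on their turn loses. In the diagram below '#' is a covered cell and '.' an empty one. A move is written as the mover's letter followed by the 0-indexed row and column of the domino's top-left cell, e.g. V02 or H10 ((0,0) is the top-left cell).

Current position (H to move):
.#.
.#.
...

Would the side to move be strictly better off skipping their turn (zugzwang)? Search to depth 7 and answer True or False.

[.#./.#./...] H move#1: H20:-1/.#./.#./##.*, H21:-1/.#./.#./.##
[.#./.#./##.] V move#2: V00:+1/##./##./##.*, V02:+1/.##/.##/##., V12:+1/.#./.##/###
[##./##./##.] end (terminal -1, H#3); searched .#./.#./... to 7
pass branch (V moves first from the same position):
  | [.#./.#./...] V move#1: V00:+1/##./##./...*, V02:+1/.##/.##/..., V10:+1/.#./##./#.., V12:+1/.#./.##/..#
  | [##./##./...] H move#2: H20:-1/##./##./##.*, H21:-1/##./##./.##
  | [##./##./##.] V move#3: V02:+1/###/###/##.*, V12:+1/##./###/###
  | [###/###/##.] end (terminal -1, H#4); searched .#./.#./... to 7
H moving scores -1; H passing scores -1

zugzwang(.#./.#./..., H) = False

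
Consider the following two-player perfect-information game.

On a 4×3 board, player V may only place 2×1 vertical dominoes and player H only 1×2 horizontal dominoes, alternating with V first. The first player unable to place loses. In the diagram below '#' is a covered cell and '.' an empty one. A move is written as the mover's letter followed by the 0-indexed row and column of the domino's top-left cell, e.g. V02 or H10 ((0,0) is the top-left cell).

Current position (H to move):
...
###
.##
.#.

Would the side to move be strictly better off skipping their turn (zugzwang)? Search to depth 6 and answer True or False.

zugzwang(.../###/.##/.#., H) = True

p1 H@[.../###/.##/.#.]: H00[##./###/.##/.#.]-1* H01[.##/###/.##/.#.]-1
p2 V@[##./###/.##/.#.]: V20[##./###/###/##.]+1*
p3 H@[##./###/###/##.] terminal -1; root [.../###/.##/.#.] d6
suppose H passes — search the same position with V to move:
pass> p1 V@[.../###/.##/.#.]: V20[.../###/###/##.]-1*
pass> p2 H@[.../###/###/##.]: H00[##./###/###/##.]+1* H01[.##/###/###/##.]+1
pass> p3 V@[##./###/###/##.] terminal -1; root [.../###/.##/.#.] d6
for H: play -1, pass +1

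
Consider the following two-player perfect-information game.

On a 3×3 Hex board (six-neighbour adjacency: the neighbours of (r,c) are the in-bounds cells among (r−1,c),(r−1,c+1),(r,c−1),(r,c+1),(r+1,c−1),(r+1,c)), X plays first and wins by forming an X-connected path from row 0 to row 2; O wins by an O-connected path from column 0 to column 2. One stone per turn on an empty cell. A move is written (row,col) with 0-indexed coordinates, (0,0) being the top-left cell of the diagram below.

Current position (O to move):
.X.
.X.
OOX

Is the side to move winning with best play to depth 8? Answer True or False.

O winning at [.X./.X./OOX]: True

ply 1, O at .X./.X./OOX | (0,0)=-1→OX./.X./OOX; (0,2)=-1→.XO/.X./OOX; (1,0)=-1→.X./OX./OOX; (1,2)=+1→.X./.XO/OOX*
ply 2: .X./.XO/OOX is terminal -1 (X); from .X./.X./OOX depth 8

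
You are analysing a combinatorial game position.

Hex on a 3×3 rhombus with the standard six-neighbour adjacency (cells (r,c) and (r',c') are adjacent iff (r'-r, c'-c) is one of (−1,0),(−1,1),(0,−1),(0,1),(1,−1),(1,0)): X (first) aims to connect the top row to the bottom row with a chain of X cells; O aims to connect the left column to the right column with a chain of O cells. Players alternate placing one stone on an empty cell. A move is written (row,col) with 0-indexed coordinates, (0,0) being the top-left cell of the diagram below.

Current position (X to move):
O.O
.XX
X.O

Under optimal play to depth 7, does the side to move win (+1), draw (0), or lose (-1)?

value(O.O/.XX/X.O, X) = +1

[O.O/.XX/X.O] X move#1: (0,1):+1/OXO/.XX/X.O*, (1,0):-1/O.O/XXX/X.O, (2,1):-1/O.O/.XX/XXO
[OXO/.XX/X.O] end (terminal -1, O#2); searched O.O/.XX/X.O to 7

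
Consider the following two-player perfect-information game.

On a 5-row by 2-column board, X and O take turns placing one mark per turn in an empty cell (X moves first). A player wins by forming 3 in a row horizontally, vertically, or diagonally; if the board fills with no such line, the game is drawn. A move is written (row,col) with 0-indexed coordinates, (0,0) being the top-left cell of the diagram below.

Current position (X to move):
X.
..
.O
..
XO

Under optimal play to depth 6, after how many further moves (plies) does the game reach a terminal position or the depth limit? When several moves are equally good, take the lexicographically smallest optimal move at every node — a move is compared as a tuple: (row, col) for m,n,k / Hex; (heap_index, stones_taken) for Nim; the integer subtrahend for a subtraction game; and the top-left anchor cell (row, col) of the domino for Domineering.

p1 X@[X./../.O/../XO]: (0,1)[XX/../.O/../XO]-1 (1,0)[X./X./.O/../XO]-1 (1,1)[X./.X/.O/../XO]-1 (2,0)[X./../XO/../XO]-1 (3,0)[X./../.O/X./XO]-1 (3,1)[X./../.O/.X/XO]+0*
p2 O@[X./../.O/.X/XO]: (0,1)[XO/../.O/.X/XO]+0* (1,0)[X./O./.O/.X/XO]+0 (1,1)[X./.O/.O/.X/XO]+0 (2,0)[X./../OO/.X/XO]+0 (3,0)[X./../.O/OX/XO]+0
p3 X@[XO/../.O/.X/XO]: (1,0)[XO/X./.O/.X/XO]-1 (1,1)[XO/.X/.O/.X/XO]+0* (2,0)[XO/../XO/.X/XO]-1 (3,0)[XO/../.O/XX/XO]-1
p4 O@[XO/.X/.O/.X/XO]: (1,0)[XO/OX/.O/.X/XO]+0* (2,0)[XO/.X/OO/.X/XO]+0 (3,0)[XO/.X/.O/OX/XO]+0
p5 X@[XO/OX/.O/.X/XO]: (2,0)[XO/OX/XO/.X/XO]+0* (3,0)[XO/OX/.O/XX/XO]+0
p6 O@[XO/OX/XO/.X/XO]: (3,0)[XO/OX/XO/OX/XO]+0*
p7 X@[XO/OX/XO/OX/XO] terminal +0; root [X./../.O/../XO] d6

PV length from [X./../.O/../XO]: 6 plies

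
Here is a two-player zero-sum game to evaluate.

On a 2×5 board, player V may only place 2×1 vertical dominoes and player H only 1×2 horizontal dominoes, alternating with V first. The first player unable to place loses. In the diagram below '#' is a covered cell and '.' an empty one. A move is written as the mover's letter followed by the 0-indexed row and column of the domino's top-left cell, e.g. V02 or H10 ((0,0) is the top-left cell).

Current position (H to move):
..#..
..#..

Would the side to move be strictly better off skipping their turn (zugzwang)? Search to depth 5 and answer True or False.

zugzwang(..#../..#.., H) = True

ply 1, H at ..#../..#.. | H00=-1→###../..#..*; H03=-1→..###/..#..; H10=-1→..#../###..; H13=-1→..#../..###
ply 2, V at ###../..#.. | V03=+1→####./..##.*; V04=+1→###.#/..#.#
ply 3, H at ####./..##. | H10=-1→####./####.*
ply 4, V at ####./####. | V04=+1→#####/#####*
ply 5: #####/##### is terminal -1 (H); from ..#../..#.. depth 5
pass branch (V moves first from the same position):
  | ply 1, V at ..#../..#.. | V00=-1→#.#../#.#..*; V01=-1→.##../.##..; V03=-1→..##./..##.; V04=-1→..#.#/..#.#
  | ply 2, H at #.#../#.#.. | H03=+1→#.###/#.#..*; H13=+1→#.#../#.###
  | ply 3, V at #.###/#.#.. | V01=-1→#####/###..*
  | ply 4, H at #####/###.. | H13=+1→#####/#####*
  | ply 5: #####/##### is terminal -1 (V); from ..#../..#.. depth 5
H moving scores -1; H passing scores +1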